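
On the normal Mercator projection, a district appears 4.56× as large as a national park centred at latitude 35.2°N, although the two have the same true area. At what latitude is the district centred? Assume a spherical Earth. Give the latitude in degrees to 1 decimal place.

For equal true areas on Mercator, apparent areas scale as sec²φ, so the ratio is cos²φ₂ / cos²φ₁.
cos²φ₂ / cos²φ₁ = 4.56  ⇒  cos φ₁ = cos 35.2° / √4.56 = 0.8171/2.135 = 0.3827.
φ₁ = arccos(0.3827) ≈ 67.5°.

67.5°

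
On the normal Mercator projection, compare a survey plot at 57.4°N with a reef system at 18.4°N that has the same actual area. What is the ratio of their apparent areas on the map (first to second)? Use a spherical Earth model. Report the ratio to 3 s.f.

Mercator is conformal with k = sec φ, so areal scale = k² = sec²φ.
At 57.4°: sec²(57.4°) = 1/0.5388² = 3.445.
At 18.4°: sec²(18.4°) = 1/0.9489² = 1.111.
Ratio = 3.445/1.111 = cos²(18.4°)/cos²(57.4°) ≈ 3.10.

3.10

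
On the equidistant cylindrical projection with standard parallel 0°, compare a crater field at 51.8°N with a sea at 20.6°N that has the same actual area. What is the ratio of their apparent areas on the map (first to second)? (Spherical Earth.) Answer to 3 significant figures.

1.51

Plate carrée maps x = Rλ, y = Rφ. The meridian scale is h = 1 and the parallel scale is k = 1/cos φ = sec φ.
Areal scale at 51.8°: h·k = 1.000 × 1.617 = 1.617.
Areal scale at 20.6°: h·k = 1.000 × 1.068 = 1.068.
Ratio = 1.617/1.068 ≈ 1.51.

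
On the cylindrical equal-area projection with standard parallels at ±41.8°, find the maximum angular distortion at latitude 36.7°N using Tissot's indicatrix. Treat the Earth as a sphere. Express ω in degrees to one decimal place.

8.3°

A cylindrical equal-area projection with standard parallel φ₀ has meridian scale h = cos φ / cos φ₀ and parallel scale k = cos φ₀ / cos φ (so areas are preserved, h·k = 1).
At 36.7°: h = 1.076, k = 0.9298; principal scales a = 1.076, b = 0.9298.
sin(ω/2) = (a − b)/(a + b) = 0.1457/2.005 = 0.07268, so ω = 2 arcsin(0.07268) ≈ 8.3°.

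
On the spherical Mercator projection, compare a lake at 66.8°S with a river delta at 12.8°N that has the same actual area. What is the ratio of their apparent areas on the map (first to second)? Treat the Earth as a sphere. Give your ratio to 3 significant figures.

On Mercator, area is exaggerated by sec²φ = 1/cos²φ.
At 66.8°: sec²(66.8°) = 1/0.3939² = 6.444.
At 12.8°: sec²(12.8°) = 1/0.9751² = 1.052.
Ratio = 6.444/1.052 = cos²(12.8°)/cos²(66.8°) ≈ 6.13.

6.13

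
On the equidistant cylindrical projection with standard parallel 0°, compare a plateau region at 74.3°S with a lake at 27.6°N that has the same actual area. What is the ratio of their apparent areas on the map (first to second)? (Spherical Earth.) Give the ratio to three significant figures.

3.27

Plate carrée maps x = Rλ, y = Rφ. The meridian scale is h = 1 and the parallel scale is k = 1/cos φ = sec φ.
Areal scale at 74.3°: h·k = 1.000 × 3.695 = 3.695.
Areal scale at 27.6°: h·k = 1.000 × 1.128 = 1.128.
Ratio = 3.695/1.128 ≈ 3.27.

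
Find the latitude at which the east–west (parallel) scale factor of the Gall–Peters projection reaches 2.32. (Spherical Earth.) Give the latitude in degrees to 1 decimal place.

Gall–Peters is a cylindrical equal-area projection with standard parallels at ±45°. A cylindrical equal-area projection with standard parallel φ₀ has meridian scale h = cos φ / cos φ₀ and parallel scale k = cos φ₀ / cos φ (so areas are preserved, h·k = 1).
k = cos φ₀ / cos φ = 2.32  ⇒  cos φ = cos 45° / 2.32 = 0.3048.
φ = arccos(0.3048) ≈ 72.3°.

72.3°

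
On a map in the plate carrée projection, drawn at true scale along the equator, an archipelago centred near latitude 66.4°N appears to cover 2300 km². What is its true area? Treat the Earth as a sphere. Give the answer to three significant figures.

Plate carrée maps x = Rλ, y = Rφ. The meridian scale is h = 1 and the parallel scale is k = 1/cos φ = sec φ.
Areal scale = h·k = 1 × sec φ; at 66.4°, h = 1.000, k = 2.498, so h·k = 2.498.
True area = apparent / (areal scale) = 2300 / 2.498 ≈ 921 km².

921 km²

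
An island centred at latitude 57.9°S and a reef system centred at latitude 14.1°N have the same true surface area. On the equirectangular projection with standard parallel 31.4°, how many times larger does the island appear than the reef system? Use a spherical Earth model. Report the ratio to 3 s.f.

1.83

The equidistant cylindrical projection with φ₀ = 31.4° has h = 1 (meridians true) and k = cos φ₀ / cos φ along parallels.
Areal scale at 57.9°: h·k = 1.000 × 1.606 = 1.606.
Areal scale at 14.1°: h·k = 1.000 × 0.8801 = 0.8801.
Ratio = 1.606/0.8801 ≈ 1.83.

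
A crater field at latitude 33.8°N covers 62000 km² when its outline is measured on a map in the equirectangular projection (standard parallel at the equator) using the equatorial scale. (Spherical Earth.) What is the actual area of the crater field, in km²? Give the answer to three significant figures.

For the equirectangular projection with φ₀ = 0 (plate carrée), h = 1 along meridians and k = sec φ along parallels.
Areal scale = h·k = 1 × sec φ; at 33.8°, h = 1.000, k = 1.203, so h·k = 1.203.
True area = apparent / (areal scale) = 62000 / 1.203 ≈ 51500 km².

51500 km²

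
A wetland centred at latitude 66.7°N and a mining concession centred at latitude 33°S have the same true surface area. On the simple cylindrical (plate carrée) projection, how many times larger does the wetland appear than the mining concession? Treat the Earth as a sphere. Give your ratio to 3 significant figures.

For the equirectangular projection with φ₀ = 0 (plate carrée), h = 1 along meridians and k = sec φ along parallels.
Areal scale at 66.7°: h·k = 1.000 × 2.528 = 2.528.
Areal scale at 33°: h·k = 1.000 × 1.192 = 1.192.
Ratio = 2.528/1.192 ≈ 2.12.

2.12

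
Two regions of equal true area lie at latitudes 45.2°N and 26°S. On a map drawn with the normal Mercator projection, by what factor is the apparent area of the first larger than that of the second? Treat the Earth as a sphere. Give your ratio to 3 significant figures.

Mercator is conformal with k = sec φ, so areal scale = k² = sec²φ.
At 45.2°: sec²(45.2°) = 1/0.7046² = 2.014.
At 26°: sec²(26°) = 1/0.8988² = 1.238.
Ratio = 2.014/1.238 = cos²(26°)/cos²(45.2°) ≈ 1.63.

1.63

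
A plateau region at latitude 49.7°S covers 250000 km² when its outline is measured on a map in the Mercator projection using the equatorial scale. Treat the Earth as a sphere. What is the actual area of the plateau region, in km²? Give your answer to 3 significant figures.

Mercator is conformal, so the point scale is isotropic: h = k = sec φ = 1/cos φ.
Areal scale = k² = sec²φ = 1/cos²(49.7°) = 1/0.6468² = 2.390.
True area = apparent / (areal scale) = 250000 / 2.390 ≈ 105000 km².

105000 km²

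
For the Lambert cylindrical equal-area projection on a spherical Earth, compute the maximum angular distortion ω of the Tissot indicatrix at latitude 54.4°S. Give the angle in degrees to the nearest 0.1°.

59.2°

The Lambert cylindrical equal-area projection is the cylindrical equal-area projection with its standard parallel at the equator (φ₀ = 0). Cylindrical equal-area (φ₀ = 0°): h = cos φ / cos 0° along meridians, k = cos 0° / cos φ along parallels; h·k = 1.
At 54.4°: h = 0.5821, k = 1.718; principal scales a = 1.718, b = 0.5821.
sin(ω/2) = (a − b)/(a + b) = 1.136/2.300 = 0.4938, so ω = 2 arcsin(0.4938) ≈ 59.2°.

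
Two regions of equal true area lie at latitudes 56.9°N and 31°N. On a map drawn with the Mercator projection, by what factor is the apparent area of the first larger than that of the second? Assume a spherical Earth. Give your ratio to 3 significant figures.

2.46

On Mercator, area is exaggerated by sec²φ = 1/cos²φ.
At 56.9°: sec²(56.9°) = 1/0.5461² = 3.353.
At 31°: sec²(31°) = 1/0.8572² = 1.361.
Ratio = 3.353/1.361 = cos²(31°)/cos²(56.9°) ≈ 2.46.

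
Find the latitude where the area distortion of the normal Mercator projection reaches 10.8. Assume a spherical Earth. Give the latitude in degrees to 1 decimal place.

72.3°

Mercator areal scale is sec²φ.
sec²φ = 10.8  ⇒  cos²φ = 0.09259  ⇒  cos φ = 0.3043.
φ = arccos(0.3043) ≈ 72.3°.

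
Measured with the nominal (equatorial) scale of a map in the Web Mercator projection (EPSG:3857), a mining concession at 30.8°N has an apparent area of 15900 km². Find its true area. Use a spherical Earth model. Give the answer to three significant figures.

The Mercator projection is conformal; its linear scale factor is the same in every direction and equals sec φ = 1/cos φ.
Areal scale = k² = sec²φ = 1/cos²(30.8°) = 1/0.8590² = 1.355.
True area = apparent / (areal scale) = 15900 / 1.355 ≈ 11700 km².

11700 km²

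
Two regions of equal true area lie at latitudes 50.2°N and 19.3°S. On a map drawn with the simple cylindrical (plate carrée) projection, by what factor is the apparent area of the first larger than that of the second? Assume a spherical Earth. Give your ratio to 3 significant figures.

Plate carrée maps x = Rλ, y = Rφ. The meridian scale is h = 1 and the parallel scale is k = 1/cos φ = sec φ.
Areal scale at 50.2°: h·k = 1.000 × 1.562 = 1.562.
Areal scale at 19.3°: h·k = 1.000 × 1.060 = 1.060.
Ratio = 1.562/1.060 ≈ 1.47.

1.47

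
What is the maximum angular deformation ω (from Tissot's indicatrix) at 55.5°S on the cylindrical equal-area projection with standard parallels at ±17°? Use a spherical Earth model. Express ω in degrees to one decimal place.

57.4°

Cylindrical equal-area (φ₀ = 17°): h = cos φ / cos 17° along meridians, k = cos 17° / cos φ along parallels; h·k = 1.
At 55.5°: h = 0.5923, k = 1.688; principal scales a = 1.688, b = 0.5923.
sin(ω/2) = (a − b)/(a + b) = 1.096/2.281 = 0.4806, so ω = 2 arcsin(0.4806) ≈ 57.4°.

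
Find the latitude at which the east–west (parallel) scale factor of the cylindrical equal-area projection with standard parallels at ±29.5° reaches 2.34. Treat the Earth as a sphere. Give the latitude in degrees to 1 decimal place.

68.2°

A cylindrical equal-area projection with standard parallel φ₀ has meridian scale h = cos φ / cos φ₀ and parallel scale k = cos φ₀ / cos φ (so areas are preserved, h·k = 1).
k = cos φ₀ / cos φ = 2.34  ⇒  cos φ = cos 29.5° / 2.34 = 0.3719.
φ = arccos(0.3719) ≈ 68.2°.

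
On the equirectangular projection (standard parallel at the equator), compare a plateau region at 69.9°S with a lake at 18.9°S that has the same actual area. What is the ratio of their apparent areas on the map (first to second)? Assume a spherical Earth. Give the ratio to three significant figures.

2.75

For the equirectangular projection with φ₀ = 0 (plate carrée), h = 1 along meridians and k = sec φ along parallels.
Areal scale at 69.9°: h·k = 1.000 × 2.910 = 2.910.
Areal scale at 18.9°: h·k = 1.000 × 1.057 = 1.057.
Ratio = 2.910/1.057 ≈ 2.75.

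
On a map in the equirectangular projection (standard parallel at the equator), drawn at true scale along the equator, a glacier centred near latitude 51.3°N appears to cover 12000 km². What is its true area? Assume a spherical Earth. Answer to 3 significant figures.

7500 km²

Plate carrée maps x = Rλ, y = Rφ. The meridian scale is h = 1 and the parallel scale is k = 1/cos φ = sec φ.
Areal scale = h·k = 1 × sec φ; at 51.3°, h = 1.000, k = 1.599, so h·k = 1.599.
True area = apparent / (areal scale) = 12000 / 1.599 ≈ 7500 km².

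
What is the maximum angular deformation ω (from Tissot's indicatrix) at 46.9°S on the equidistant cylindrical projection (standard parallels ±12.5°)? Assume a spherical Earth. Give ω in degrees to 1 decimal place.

20.3°

In the equirectangular projection with standard parallel φ₀ = 12.5° (x = Rλ cos φ₀, y = Rφ), meridians are true-scale (h = 1) and the parallel scale is k = cos φ₀ / cos φ.
At 46.9°: h = 1.000, k = 1.429; principal scales a = 1.429, b = 1.000.
sin(ω/2) = (a − b)/(a + b) = 0.4289/2.429 = 0.1766, so ω = 2 arcsin(0.1766) ≈ 20.3°.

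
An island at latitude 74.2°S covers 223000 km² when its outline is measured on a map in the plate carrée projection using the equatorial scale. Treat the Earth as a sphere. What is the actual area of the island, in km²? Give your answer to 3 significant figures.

In the plate carrée (x = Rλ, y = Rφ), meridians are true-scale (h = 1) and parallels are stretched by k = sec φ.
Areal scale = h·k = 1 × sec φ; at 74.2°, h = 1.000, k = 3.673, so h·k = 3.673.
True area = apparent / (areal scale) = 223000 / 3.673 ≈ 60700 km².

60700 km²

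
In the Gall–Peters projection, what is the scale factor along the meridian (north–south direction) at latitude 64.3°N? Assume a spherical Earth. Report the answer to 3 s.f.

The Gall–Peters projection is cylindrical equal-area with φ₀ = 45°. Cylindrical equal-area (φ₀ = 45°): h = cos φ / cos 45° along meridians, k = cos 45° / cos φ along parallels; h·k = 1.
h = cos 64.3° / cos 45° = 0.4337/0.7071 = 0.6133.

0.613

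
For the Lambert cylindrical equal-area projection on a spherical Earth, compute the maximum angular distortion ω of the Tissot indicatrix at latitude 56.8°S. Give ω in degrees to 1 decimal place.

65.2°

The Lambert cylindrical equal-area projection is the cylindrical equal-area projection with its standard parallel at the equator (φ₀ = 0). Cylindrical equal-area (φ₀ = 0°): h = cos φ / cos 0° along meridians, k = cos 0° / cos φ along parallels; h·k = 1.
At 56.8°: h = 0.5476, k = 1.826; principal scales a = 1.826, b = 0.5476.
sin(ω/2) = (a − b)/(a + b) = 1.279/2.374 = 0.5387, so ω = 2 arcsin(0.5387) ≈ 65.2°.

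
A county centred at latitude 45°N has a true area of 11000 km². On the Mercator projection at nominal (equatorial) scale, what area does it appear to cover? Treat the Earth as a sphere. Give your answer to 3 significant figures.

Mercator is conformal, so the point scale is isotropic: h = k = sec φ = 1/cos φ.
Areal scale = k² = sec²φ = 1/cos²(45°) = 1/0.7071² = 2.000.
Apparent area = 11000 × 2.000 ≈ 22000 km².

22000 km²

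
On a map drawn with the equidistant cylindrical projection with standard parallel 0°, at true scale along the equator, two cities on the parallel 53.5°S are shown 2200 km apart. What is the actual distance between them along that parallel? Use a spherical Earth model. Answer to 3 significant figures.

1310 km

In the plate carrée (x = Rλ, y = Rφ), meridians are true-scale (h = 1) and parallels are stretched by k = sec φ.
Along the parallel at 53.5°, map distances are exaggerated by k = sec 53.5° = 1.681.
True distance = 2200 / 1.681 = 2200 × cos 53.5° ≈ 1310 km.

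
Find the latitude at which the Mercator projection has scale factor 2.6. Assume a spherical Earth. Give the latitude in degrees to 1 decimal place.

Mercator scale is k = sec φ = 1/cos φ.
1/cos φ = 2.6  ⇒  cos φ = 0.3846  ⇒  φ = arccos(0.3846) ≈ 67.4°.

67.4°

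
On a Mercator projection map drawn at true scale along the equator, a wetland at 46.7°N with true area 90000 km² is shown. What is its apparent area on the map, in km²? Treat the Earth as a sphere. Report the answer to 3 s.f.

The Mercator projection is conformal; its linear scale factor is the same in every direction and equals sec φ = 1/cos φ.
Areal scale = k² = sec²φ = 1/cos²(46.7°) = 1/0.6858² = 2.126.
Apparent area = 90000 × 2.126 ≈ 191000 km².

191000 km²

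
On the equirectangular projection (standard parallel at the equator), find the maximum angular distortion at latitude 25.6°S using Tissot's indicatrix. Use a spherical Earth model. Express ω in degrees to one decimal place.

5.9°

Plate carrée maps x = Rλ, y = Rφ. The meridian scale is h = 1 and the parallel scale is k = 1/cos φ = sec φ.
At 25.6°: h = 1.000, k = 1.109; principal scales a = 1.109, b = 1.000.
sin(ω/2) = (a − b)/(a + b) = 0.1089/2.109 = 0.05162, so ω = 2 arcsin(0.05162) ≈ 5.9°.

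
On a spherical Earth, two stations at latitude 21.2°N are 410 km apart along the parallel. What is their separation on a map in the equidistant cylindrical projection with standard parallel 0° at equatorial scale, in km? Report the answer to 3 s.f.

440 km

Plate carrée maps x = Rλ, y = Rφ. The meridian scale is h = 1 and the parallel scale is k = 1/cos φ = sec φ.
Along the parallel, k = sec 21.2° = 1/0.9323 = 1.073.
Map distance = 410 × 1.073 ≈ 440 km.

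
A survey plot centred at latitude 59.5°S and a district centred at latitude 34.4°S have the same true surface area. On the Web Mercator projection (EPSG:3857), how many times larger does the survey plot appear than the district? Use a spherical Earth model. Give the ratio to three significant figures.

2.64

Mercator areal scale is sec²φ.
At 59.5°: sec²(59.5°) = 1/0.5075² = 3.882.
At 34.4°: sec²(34.4°) = 1/0.8251² = 1.469.
Ratio = 3.882/1.469 = cos²(34.4°)/cos²(59.5°) ≈ 2.64.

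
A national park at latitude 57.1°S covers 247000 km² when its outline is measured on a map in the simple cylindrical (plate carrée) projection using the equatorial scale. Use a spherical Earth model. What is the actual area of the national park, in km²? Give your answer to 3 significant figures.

In the plate carrée (x = Rλ, y = Rφ), meridians are true-scale (h = 1) and parallels are stretched by k = sec φ.
Areal scale = h·k = 1 × sec φ; at 57.1°, h = 1.000, k = 1.841, so h·k = 1.841.
True area = apparent / (areal scale) = 247000 / 1.841 ≈ 134000 km².

134000 km²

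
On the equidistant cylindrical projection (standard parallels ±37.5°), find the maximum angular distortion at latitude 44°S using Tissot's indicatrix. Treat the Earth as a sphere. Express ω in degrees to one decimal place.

5.6°

In the equirectangular projection with standard parallel φ₀ = 37.5° (x = Rλ cos φ₀, y = Rφ), meridians are true-scale (h = 1) and the parallel scale is k = cos φ₀ / cos φ.
At 44°: h = 1.000, k = 1.103; principal scales a = 1.103, b = 1.000.
sin(ω/2) = (a − b)/(a + b) = 0.1029/2.103 = 0.04893, so ω = 2 arcsin(0.04893) ≈ 5.6°.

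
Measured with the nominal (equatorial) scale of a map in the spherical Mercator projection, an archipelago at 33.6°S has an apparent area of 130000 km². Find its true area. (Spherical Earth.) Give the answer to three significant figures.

90200 km²

Mercator is conformal, so the point scale is isotropic: h = k = sec φ = 1/cos φ.
Areal scale = k² = sec²φ = 1/cos²(33.6°) = 1/0.8329² = 1.441.
True area = apparent / (areal scale) = 130000 / 1.441 ≈ 90200 km².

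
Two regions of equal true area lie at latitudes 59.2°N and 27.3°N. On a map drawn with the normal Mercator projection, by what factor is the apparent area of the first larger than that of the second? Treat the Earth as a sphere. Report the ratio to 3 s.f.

3.01

Mercator areal scale is sec²φ.
At 59.2°: sec²(59.2°) = 1/0.5120² = 3.814.
At 27.3°: sec²(27.3°) = 1/0.8886² = 1.266.
Ratio = 3.814/1.266 = cos²(27.3°)/cos²(59.2°) ≈ 3.01.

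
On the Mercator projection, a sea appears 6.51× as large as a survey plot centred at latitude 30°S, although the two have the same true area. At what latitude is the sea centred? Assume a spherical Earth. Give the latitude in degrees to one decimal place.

On Mercator, (apparent₁)/(apparent₂) = sec²φ₁ / sec²φ₂ when true areas are equal.
cos²φ₂ / cos²φ₁ = 6.51  ⇒  cos φ₁ = cos 30° / √6.51 = 0.8660/2.551 = 0.3394.
φ₁ = arccos(0.3394) ≈ 70.2°.

70.2°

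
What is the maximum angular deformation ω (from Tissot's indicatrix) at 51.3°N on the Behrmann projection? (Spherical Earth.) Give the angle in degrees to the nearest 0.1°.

36.7°

The Behrmann projection is cylindrical equal-area with φ₀ = 30°. Cylindrical equal-area (φ₀ = 30°): h = cos φ / cos 30° along meridians, k = cos 30° / cos φ along parallels; h·k = 1.
At 51.3°: h = 0.7220, k = 1.385; principal scales a = 1.385, b = 0.7220.
sin(ω/2) = (a − b)/(a + b) = 0.6631/2.107 = 0.3147, so ω = 2 arcsin(0.3147) ≈ 36.7°.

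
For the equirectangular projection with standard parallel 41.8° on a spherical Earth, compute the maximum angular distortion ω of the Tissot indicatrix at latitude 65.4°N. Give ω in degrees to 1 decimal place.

32.9°

In the equirectangular projection with standard parallel φ₀ = 41.8° (x = Rλ cos φ₀, y = Rφ), meridians are true-scale (h = 1) and the parallel scale is k = cos φ₀ / cos φ.
At 65.4°: h = 1.000, k = 1.791; principal scales a = 1.791, b = 1.000.
sin(ω/2) = (a − b)/(a + b) = 0.7908/2.791 = 0.2834, so ω = 2 arcsin(0.2834) ≈ 32.9°.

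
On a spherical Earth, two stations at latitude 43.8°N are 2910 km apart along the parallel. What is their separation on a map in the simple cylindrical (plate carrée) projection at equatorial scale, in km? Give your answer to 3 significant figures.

4030 km

Plate carrée maps x = Rλ, y = Rφ. The meridian scale is h = 1 and the parallel scale is k = 1/cos φ = sec φ.
Along the parallel, k = sec 43.8° = 1/0.7218 = 1.386.
Map distance = 2910 × 1.386 ≈ 4030 km.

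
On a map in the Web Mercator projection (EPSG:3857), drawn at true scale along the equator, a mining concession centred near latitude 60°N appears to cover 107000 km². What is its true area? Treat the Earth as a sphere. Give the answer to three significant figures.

26800 km²

The Mercator projection is conformal; its linear scale factor is the same in every direction and equals sec φ = 1/cos φ.
Areal scale = k² = sec²φ = 1/cos²(60°) = 1/0.5000² = 4.000.
True area = apparent / (areal scale) = 107000 / 4.000 ≈ 26800 km².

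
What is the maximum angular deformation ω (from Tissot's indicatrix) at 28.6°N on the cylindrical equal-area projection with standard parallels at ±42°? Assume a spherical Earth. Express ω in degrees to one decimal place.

19.0°

A cylindrical equal-area projection with standard parallel φ₀ has meridian scale h = cos φ / cos φ₀ and parallel scale k = cos φ₀ / cos φ (so areas are preserved, h·k = 1).
At 28.6°: h = 1.181, k = 0.8464; principal scales a = 1.181, b = 0.8464.
sin(ω/2) = (a − b)/(a + b) = 0.3350/2.028 = 0.1652, so ω = 2 arcsin(0.1652) ≈ 19.0°.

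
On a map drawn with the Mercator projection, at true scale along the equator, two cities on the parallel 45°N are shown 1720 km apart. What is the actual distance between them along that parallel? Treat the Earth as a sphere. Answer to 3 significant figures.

For Mercator, h = k = sec φ (a conformal cylindrical projection has a single point scale, 1/cos φ).
Along the parallel at 45°, map distances are exaggerated by k = sec 45° = 1.414.
True distance = 1720 / 1.414 = 1720 × cos 45° ≈ 1220 km.

1220 km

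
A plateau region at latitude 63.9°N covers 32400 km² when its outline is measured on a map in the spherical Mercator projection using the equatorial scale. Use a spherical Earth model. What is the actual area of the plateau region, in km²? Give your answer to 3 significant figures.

Mercator is conformal, so the point scale is isotropic: h = k = sec φ = 1/cos φ.
Areal scale = k² = sec²φ = 1/cos²(63.9°) = 1/0.4399² = 5.167.
True area = apparent / (areal scale) = 32400 / 5.167 ≈ 6270 km².

6270 km²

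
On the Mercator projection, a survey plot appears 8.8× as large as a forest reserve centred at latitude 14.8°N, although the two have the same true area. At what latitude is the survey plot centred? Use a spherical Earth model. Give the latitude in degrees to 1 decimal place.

71.0°

Mercator areal scale is sec²φ, so apparent-area ratio = sec²φ₁ / sec²φ₂ = cos²φ₂ / cos²φ₁.
cos²φ₂ / cos²φ₁ = 8.8  ⇒  cos φ₁ = cos 14.8° / √8.8 = 0.9668/2.966 = 0.3259.
φ₁ = arccos(0.3259) ≈ 71.0°.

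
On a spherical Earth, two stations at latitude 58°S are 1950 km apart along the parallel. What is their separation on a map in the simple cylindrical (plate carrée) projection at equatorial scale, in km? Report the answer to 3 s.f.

3680 km

In the plate carrée (x = Rλ, y = Rφ), meridians are true-scale (h = 1) and parallels are stretched by k = sec φ.
Along the parallel, k = sec 58° = 1/0.5299 = 1.887.
Map distance = 1950 × 1.887 ≈ 3680 km.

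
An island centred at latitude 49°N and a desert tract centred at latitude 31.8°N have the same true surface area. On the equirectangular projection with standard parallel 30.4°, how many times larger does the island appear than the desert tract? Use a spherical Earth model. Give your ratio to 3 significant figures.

1.30

The equidistant cylindrical projection with φ₀ = 30.4° has h = 1 (meridians true) and k = cos φ₀ / cos φ along parallels.
Areal scale at 49°: h·k = 1.000 × 1.315 = 1.315.
Areal scale at 31.8°: h·k = 1.000 × 1.015 = 1.015.
Ratio = 1.315/1.015 ≈ 1.30.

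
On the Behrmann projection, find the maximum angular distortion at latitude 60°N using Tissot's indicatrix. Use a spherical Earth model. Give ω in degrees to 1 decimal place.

Behrmann is a cylindrical equal-area projection with standard parallels at ±30°. Cylindrical equal-area (φ₀ = 30°): h = cos φ / cos 30° along meridians, k = cos 30° / cos φ along parallels; h·k = 1.
At 60°: h = 0.5774, k = 1.732; principal scales a = 1.732, b = 0.5774.
sin(ω/2) = (a − b)/(a + b) = 1.155/2.309 = 0.5000, so ω = 2 arcsin(0.5000) ≈ 60.0°.

60.0°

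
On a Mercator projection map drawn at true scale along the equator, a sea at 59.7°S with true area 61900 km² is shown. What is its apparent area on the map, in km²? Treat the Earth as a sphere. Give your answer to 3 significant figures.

The Mercator projection is conformal; its linear scale factor is the same in every direction and equals sec φ = 1/cos φ.
Areal scale = k² = sec²φ = 1/cos²(59.7°) = 1/0.5045² = 3.929.
Apparent area = 61900 × 3.929 ≈ 243000 km².

243000 km²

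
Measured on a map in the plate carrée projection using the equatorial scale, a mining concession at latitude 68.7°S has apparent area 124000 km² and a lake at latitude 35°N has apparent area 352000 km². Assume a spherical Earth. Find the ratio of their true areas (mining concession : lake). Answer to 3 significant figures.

Plate carrée has h = 1 and k = sec φ, giving areal scale sec φ; true area = (apparent area) · cos φ.
True area of mining concession: 124000 × cos(68.7°) = 124000 × 0.3633 = 45040 km².
True area of lake: 352000 × cos(35°) = 352000 × 0.8192 = 288300 km².
Ratio = 45040 / 288300 ≈ 0.156.

0.156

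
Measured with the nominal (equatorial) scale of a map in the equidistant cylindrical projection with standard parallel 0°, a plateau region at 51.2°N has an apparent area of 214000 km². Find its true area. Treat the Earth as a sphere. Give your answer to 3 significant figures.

For the equirectangular projection with φ₀ = 0 (plate carrée), h = 1 along meridians and k = sec φ along parallels.
Areal scale = h·k = 1 × sec φ; at 51.2°, h = 1.000, k = 1.596, so h·k = 1.596.
True area = apparent / (areal scale) = 214000 / 1.596 ≈ 134000 km².

134000 km²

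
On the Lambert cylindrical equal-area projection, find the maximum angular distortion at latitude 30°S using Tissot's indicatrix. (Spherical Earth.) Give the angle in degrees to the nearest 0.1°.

16.4°

The Lambert cylindrical equal-area projection is the cylindrical equal-area projection with its standard parallel at the equator (φ₀ = 0). For cylindrical equal-area with standard parallel φ₀, h = cos φ / cos φ₀ and k = cos φ₀ / cos φ, so h·k = 1.
At 30°: h = 0.8660, k = 1.155; principal scales a = 1.155, b = 0.8660.
sin(ω/2) = (a − b)/(a + b) = 0.2887/2.021 = 0.1429, so ω = 2 arcsin(0.1429) ≈ 16.4°.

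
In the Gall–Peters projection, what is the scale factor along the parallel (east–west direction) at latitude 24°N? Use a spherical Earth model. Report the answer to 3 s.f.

0.774

Gall–Peters is a cylindrical equal-area projection with standard parallels at ±45°. Cylindrical equal-area (φ₀ = 45°): h = cos φ / cos 45° along meridians, k = cos 45° / cos φ along parallels; h·k = 1.
k = cos 45° / cos 24° = 0.7071/0.9135 = 0.7740.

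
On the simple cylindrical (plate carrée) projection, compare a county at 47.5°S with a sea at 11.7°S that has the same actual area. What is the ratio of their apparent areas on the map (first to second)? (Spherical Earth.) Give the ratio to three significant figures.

1.45

Plate carrée maps x = Rλ, y = Rφ. The meridian scale is h = 1 and the parallel scale is k = 1/cos φ = sec φ.
Areal scale at 47.5°: h·k = 1.000 × 1.480 = 1.480.
Areal scale at 11.7°: h·k = 1.000 × 1.021 = 1.021.
Ratio = 1.480/1.021 ≈ 1.45.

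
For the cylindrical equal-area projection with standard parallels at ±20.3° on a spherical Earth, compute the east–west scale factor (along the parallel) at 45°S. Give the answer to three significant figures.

A cylindrical equal-area projection with standard parallel φ₀ has meridian scale h = cos φ / cos φ₀ and parallel scale k = cos φ₀ / cos φ (so areas are preserved, h·k = 1).
k = cos 20.3° / cos 45° = 0.9379/0.7071 = 1.326.

1.33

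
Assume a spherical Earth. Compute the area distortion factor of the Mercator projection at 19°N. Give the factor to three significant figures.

1.12

Mercator is conformal, so the point scale is isotropic: h = k = sec φ = 1/cos φ.
Areal scale = k² = sec²φ = 1/cos²(19°) = 1/0.9455² = 1.119.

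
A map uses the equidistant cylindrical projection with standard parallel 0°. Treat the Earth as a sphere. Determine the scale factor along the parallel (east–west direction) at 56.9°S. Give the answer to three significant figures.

Plate carrée maps x = Rλ, y = Rφ. The meridian scale is h = 1 and the parallel scale is k = 1/cos φ = sec φ.
k = 1/cos 56.9° = 1/0.5461 = 1.831.

1.83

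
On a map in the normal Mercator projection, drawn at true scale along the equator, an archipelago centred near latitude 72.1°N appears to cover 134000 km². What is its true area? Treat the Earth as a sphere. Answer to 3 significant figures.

12700 km²

Mercator is conformal, so the point scale is isotropic: h = k = sec φ = 1/cos φ.
Areal scale = k² = sec²φ = 1/cos²(72.1°) = 1/0.3074² = 10.59.
True area = apparent / (areal scale) = 134000 / 10.59 ≈ 12700 km².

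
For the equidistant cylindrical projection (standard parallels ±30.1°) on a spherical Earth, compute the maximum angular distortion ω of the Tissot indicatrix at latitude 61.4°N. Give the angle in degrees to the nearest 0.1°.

The equidistant cylindrical projection with φ₀ = 30.1° has h = 1 (meridians true) and k = cos φ₀ / cos φ along parallels.
At 61.4°: h = 1.000, k = 1.807; principal scales a = 1.807, b = 1.000.
sin(ω/2) = (a − b)/(a + b) = 0.8073/2.807 = 0.2876, so ω = 2 arcsin(0.2876) ≈ 33.4°.

33.4°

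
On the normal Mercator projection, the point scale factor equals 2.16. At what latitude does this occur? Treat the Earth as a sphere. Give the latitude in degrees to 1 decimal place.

Mercator scale is k = sec φ = 1/cos φ.
1/cos φ = 2.16  ⇒  cos φ = 0.4630  ⇒  φ = arccos(0.4630) ≈ 62.4°.

62.4°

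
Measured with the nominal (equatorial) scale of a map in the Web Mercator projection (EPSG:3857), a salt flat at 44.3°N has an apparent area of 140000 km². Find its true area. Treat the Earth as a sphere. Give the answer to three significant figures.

71700 km²

The Mercator projection is conformal; its linear scale factor is the same in every direction and equals sec φ = 1/cos φ.
Areal scale = k² = sec²φ = 1/cos²(44.3°) = 1/0.7157² = 1.952.
True area = apparent / (areal scale) = 140000 / 1.952 ≈ 71700 km².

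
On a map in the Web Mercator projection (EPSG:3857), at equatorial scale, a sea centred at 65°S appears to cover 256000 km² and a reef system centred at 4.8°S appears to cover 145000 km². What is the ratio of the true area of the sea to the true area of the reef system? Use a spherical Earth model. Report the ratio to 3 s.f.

0.318

On Mercator the areal scale is sec²φ, so true area = apparent × cos²φ.
True area of sea: 256000 × cos²(65°) = 256000 × 0.1786 = 45720 km².
True area of reef system: 145000 × cos²(4.8°) = 145000 × 0.9930 = 144000 km².
Ratio = 45720 / 144000 ≈ 0.318.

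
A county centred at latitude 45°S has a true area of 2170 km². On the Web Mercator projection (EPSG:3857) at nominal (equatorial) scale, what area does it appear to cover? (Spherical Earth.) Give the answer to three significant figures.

Mercator is conformal, so the point scale is isotropic: h = k = sec φ = 1/cos φ.
Areal scale = k² = sec²φ = 1/cos²(45°) = 1/0.7071² = 2.000.
Apparent area = 2170 × 2.000 ≈ 4340 km².

4340 km²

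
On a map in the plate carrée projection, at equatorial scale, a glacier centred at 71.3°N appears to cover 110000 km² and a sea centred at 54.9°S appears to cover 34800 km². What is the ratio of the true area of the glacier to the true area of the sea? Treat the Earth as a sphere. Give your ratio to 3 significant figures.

On the plate carrée, areal scale = h·k = 1 × sec φ, so true area = apparent × cos φ.
True area of glacier: 110000 × cos(71.3°) = 110000 × 0.3206 = 35270 km².
True area of sea: 34800 × cos(54.9°) = 34800 × 0.5750 = 20010 km².
Ratio = 35270 / 20010 ≈ 1.76.

1.76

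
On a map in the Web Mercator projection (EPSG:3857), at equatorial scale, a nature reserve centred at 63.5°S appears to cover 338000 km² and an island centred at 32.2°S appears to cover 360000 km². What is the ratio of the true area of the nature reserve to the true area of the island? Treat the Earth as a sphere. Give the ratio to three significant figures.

Since Mercator area scale is 1/cos²φ, the true area equals the apparent area multiplied by cos²φ.
True area of nature reserve: 338000 × cos²(63.5°) = 338000 × 0.1991 = 67290 km².
True area of island: 360000 × cos²(32.2°) = 360000 × 0.7160 = 257800 km².
Ratio = 67290 / 257800 ≈ 0.261.

0.261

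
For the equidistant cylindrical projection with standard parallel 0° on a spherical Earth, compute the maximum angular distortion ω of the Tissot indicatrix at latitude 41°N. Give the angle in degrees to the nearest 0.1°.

Plate carrée maps x = Rλ, y = Rφ. The meridian scale is h = 1 and the parallel scale is k = 1/cos φ = sec φ.
At 41°: h = 1.000, k = 1.325; principal scales a = 1.325, b = 1.000.
sin(ω/2) = (a − b)/(a + b) = 0.3250/2.325 = 0.1398, so ω = 2 arcsin(0.1398) ≈ 16.1°.

16.1°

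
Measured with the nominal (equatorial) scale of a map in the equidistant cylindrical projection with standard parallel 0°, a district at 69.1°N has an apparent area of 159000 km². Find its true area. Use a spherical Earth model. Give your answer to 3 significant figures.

56700 km²

Plate carrée maps x = Rλ, y = Rφ. The meridian scale is h = 1 and the parallel scale is k = 1/cos φ = sec φ.
Areal scale = h·k = 1 × sec φ; at 69.1°, h = 1.000, k = 2.803, so h·k = 2.803.
True area = apparent / (areal scale) = 159000 / 2.803 ≈ 56700 km².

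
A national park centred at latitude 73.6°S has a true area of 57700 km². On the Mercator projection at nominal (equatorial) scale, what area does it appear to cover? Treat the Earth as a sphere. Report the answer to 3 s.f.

724000 km²

Mercator is conformal, so the point scale is isotropic: h = k = sec φ = 1/cos φ.
Areal scale = k² = sec²φ = 1/cos²(73.6°) = 1/0.2823² = 12.54.
Apparent area = 57700 × 12.54 ≈ 724000 km².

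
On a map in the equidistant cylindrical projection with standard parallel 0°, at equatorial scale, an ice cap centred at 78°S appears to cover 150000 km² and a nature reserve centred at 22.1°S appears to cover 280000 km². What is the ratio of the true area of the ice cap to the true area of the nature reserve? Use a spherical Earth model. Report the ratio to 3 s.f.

0.120

Plate carrée has h = 1 and k = sec φ, giving areal scale sec φ; true area = (apparent area) · cos φ.
True area of ice cap: 150000 × cos(78°) = 150000 × 0.2079 = 31190 km².
True area of nature reserve: 280000 × cos(22.1°) = 280000 × 0.9265 = 259400 km².
Ratio = 31190 / 259400 ≈ 0.120.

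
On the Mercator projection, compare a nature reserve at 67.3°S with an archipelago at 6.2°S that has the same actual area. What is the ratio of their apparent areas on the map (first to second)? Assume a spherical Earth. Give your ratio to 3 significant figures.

6.64

Mercator areal scale is sec²φ.
At 67.3°: sec²(67.3°) = 1/0.3859² = 6.715.
At 6.2°: sec²(6.2°) = 1/0.9942² = 1.012.
Ratio = 6.715/1.012 = cos²(6.2°)/cos²(67.3°) ≈ 6.64.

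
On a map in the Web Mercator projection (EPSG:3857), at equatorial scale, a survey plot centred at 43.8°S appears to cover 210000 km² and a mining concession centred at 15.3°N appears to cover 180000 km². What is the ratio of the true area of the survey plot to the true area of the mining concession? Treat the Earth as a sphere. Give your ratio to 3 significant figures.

0.653

Mercator's areal exaggeration is sec²φ; hence true area = (apparent area) · cos²φ.
True area of survey plot: 210000 × cos²(43.8°) = 210000 × 0.5209 = 109400 km².
True area of mining concession: 180000 × cos²(15.3°) = 180000 × 0.9304 = 167500 km².
Ratio = 109400 / 167500 ≈ 0.653.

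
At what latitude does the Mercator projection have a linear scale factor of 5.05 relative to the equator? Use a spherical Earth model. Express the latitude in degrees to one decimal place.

Mercator scale is k = sec φ = 1/cos φ.
1/cos φ = 5.05  ⇒  cos φ = 0.1980  ⇒  φ = arccos(0.1980) ≈ 78.6°.

78.6°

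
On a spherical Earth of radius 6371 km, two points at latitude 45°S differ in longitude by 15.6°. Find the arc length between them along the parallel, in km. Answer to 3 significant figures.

1230 km

Arc length along a parallel = R cos φ · Δλ (with Δλ in radians).
= 6371 × cos 45° × (15.6° × π/180) = 6371 × 0.7071 × 0.2723 ≈ 1230 km.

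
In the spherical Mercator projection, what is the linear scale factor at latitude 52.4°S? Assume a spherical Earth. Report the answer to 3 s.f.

Mercator is conformal, so the point scale is isotropic: h = k = sec φ = 1/cos φ.
k = 1/cos 52.4° = 1/0.6101 = 1.639.

1.64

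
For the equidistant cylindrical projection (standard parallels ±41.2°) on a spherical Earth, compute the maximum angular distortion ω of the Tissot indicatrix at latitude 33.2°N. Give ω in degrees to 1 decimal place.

With standard parallel φ₀ = 41.2°, the equirectangular projection gives x = Rλ cos φ₀, y = Rφ, so h = 1 and k = cos 41.2° / cos φ.
At 33.2°: h = 1.000, k = 0.8992; principal scales a = 1.000, b = 0.8992.
sin(ω/2) = (a − b)/(a + b) = 0.1008/1.899 = 0.05308, so ω = 2 arcsin(0.05308) ≈ 6.1°.

6.1°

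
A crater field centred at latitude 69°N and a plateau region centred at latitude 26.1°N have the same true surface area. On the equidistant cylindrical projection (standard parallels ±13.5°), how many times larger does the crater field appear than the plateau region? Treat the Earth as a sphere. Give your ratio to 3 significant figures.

2.51

In the equirectangular projection with standard parallel φ₀ = 13.5° (x = Rλ cos φ₀, y = Rφ), meridians are true-scale (h = 1) and the parallel scale is k = cos φ₀ / cos φ.
Areal scale at 69°: h·k = 1.000 × 2.713 = 2.713.
Areal scale at 26.1°: h·k = 1.000 × 1.083 = 1.083.
Ratio = 2.713/1.083 ≈ 2.51.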